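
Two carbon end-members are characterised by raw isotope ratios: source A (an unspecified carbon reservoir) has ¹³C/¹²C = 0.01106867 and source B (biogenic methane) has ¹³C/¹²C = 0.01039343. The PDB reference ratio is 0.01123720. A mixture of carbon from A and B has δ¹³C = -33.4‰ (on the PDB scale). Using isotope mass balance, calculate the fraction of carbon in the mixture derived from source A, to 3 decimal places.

0.694

δ_A = (0.01106867/0.01123720 − 1)×1000 = (0.985002 − 1)×1000 = -14.998‰
δ_B = (0.01039343/0.01123720 − 1)×1000 = (0.924913 − 1)×1000 = -75.087‰
f_A = (δ_mix − δ_B)/(δ_A − δ_B) = (-33.4 − (-75.087))/(-14.998 − (-75.087))
f_A = 41.687 / 60.090 = 0.6937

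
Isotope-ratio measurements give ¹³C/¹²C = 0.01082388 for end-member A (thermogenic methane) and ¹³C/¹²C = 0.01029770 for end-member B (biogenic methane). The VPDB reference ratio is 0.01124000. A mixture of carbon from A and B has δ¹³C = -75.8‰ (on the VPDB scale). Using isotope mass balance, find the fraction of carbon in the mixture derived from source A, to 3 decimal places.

δ_A = (0.01082388/0.01124000 − 1)×1000 = (0.962979 − 1)×1000 = -37.021‰
δ_B = (0.01029770/0.01124000 − 1)×1000 = (0.916165 − 1)×1000 = -83.835‰
f_A = (δ_mix − δ_B)/(δ_A − δ_B) = (-75.8 − (-83.835))/(-37.021 − (-83.835))
f_A = 8.035 / 46.813 = 0.1716

0.172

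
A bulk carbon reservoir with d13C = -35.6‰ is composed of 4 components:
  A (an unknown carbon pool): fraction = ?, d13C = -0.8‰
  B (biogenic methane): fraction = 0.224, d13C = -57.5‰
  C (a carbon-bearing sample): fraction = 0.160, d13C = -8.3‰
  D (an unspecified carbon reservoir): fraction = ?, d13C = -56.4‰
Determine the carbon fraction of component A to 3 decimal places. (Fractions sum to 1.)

Let f_A and f_D be the unknown fractions; fractions sum to 1 so f_A + f_D = 0.616.
Mass balance: Σ fᵢ·δᵢ = δ_bulk ⇒ f_A·(-0.8) + f_D·(-56.4) = -35.6 − (-14.208) = -21.392
Substitute f_D = 0.616 − f_A:
f_A·(-0.8 − -56.4) = -21.392 − 0.616×(-56.4) = 13.350
f_A = 13.350 / 55.6 = 0.2401

0.240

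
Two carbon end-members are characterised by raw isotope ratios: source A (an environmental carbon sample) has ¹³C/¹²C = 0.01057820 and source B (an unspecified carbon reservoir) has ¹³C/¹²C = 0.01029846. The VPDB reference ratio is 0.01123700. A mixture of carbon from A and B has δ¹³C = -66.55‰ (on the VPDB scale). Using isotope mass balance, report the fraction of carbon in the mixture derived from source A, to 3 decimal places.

0.682

δ_A = (0.01057820/0.01123700 − 1)×1000 = (0.941372 − 1)×1000 = -58.628‰
δ_B = (0.01029846/0.01123700 − 1)×1000 = (0.916478 − 1)×1000 = -83.522‰
f_A = (δ_mix − δ_B)/(δ_A − δ_B) = (-66.55 − (-83.522))/(-58.628 − (-83.522))
f_A = 16.972 / 24.895 = 0.6818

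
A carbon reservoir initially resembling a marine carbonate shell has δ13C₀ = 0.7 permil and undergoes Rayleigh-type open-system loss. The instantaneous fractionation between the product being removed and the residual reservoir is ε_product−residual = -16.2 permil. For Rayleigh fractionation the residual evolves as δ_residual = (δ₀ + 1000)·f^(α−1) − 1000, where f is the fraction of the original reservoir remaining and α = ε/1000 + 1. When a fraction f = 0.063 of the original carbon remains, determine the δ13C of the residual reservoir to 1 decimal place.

46.5 permil

Rayleigh residual: δ_res = (δ₀ + 1000)·f^(α−1) − 1000
α = ε/1000 + 1 = 0.98380, so α − 1 = -0.01620
f^(α−1) = 0.063^(-0.01620) = 1.045805
δ_res = (0.7 + 1000) × 1.045805 − 1000 = 1046.537 − 1000 = 46.54 permil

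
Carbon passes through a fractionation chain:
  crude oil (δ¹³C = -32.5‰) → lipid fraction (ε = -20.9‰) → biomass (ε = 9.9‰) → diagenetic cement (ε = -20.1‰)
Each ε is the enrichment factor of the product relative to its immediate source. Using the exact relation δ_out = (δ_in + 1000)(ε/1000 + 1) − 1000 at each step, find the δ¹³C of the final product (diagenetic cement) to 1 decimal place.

-62.6‰

step 1: δ = (-32.50 + 1000)·(-20.9/1000 + 1) − 1000 = -52.72‰
step 2: δ = (-52.72 + 1000)·(9.9/1000 + 1) − 1000 = -43.34‰
step 3: δ = (-43.34 + 1000)·(-20.1/1000 + 1) − 1000 = -62.57‰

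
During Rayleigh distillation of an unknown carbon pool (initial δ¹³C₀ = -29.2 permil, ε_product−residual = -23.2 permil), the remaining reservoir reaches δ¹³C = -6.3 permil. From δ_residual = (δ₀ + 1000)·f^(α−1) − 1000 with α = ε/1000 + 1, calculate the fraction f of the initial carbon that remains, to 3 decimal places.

0.366

α − 1 = ε/1000 = -0.0232
(δ_res + 1000)/(δ₀ + 1000) = (-6.3 + 1000)/(-29.2 + 1000) = 993.7/970.8 = 1.023589
f = 1.023589^(1/-0.0232) = exp(ln(1.023589)/-0.0232) = exp(0.02331/-0.0232)
f = exp(-1.0050) = 0.3661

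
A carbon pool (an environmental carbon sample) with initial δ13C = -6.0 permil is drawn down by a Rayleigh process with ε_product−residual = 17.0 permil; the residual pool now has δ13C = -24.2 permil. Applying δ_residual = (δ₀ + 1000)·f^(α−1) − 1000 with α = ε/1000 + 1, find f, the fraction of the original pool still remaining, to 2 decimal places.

0.34

α − 1 = ε/1000 = 0.0170
(δ_res + 1000)/(δ₀ + 1000) = (-24.2 + 1000)/(-6.0 + 1000) = 975.8/994.0 = 0.981690
f = 0.981690^(1/0.0170) = exp(ln(0.981690)/0.0170) = exp(-0.01848/0.0170)
f = exp(-1.0870) = 0.3372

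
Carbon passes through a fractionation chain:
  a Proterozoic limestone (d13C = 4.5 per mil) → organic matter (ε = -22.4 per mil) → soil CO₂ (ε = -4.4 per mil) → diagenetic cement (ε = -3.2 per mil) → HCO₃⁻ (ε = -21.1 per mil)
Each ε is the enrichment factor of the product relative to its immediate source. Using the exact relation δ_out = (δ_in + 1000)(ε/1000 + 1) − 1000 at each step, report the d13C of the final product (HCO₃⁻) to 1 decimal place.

-46.0 per mil

step 1: δ = (4.50 + 1000)·(-22.4/1000 + 1) − 1000 = -18.00 per mil
step 2: δ = (-18.00 + 1000)·(-4.4/1000 + 1) − 1000 = -22.32 per mil
step 3: δ = (-22.32 + 1000)·(-3.2/1000 + 1) − 1000 = -25.45 per mil
step 4: δ = (-25.45 + 1000)·(-21.1/1000 + 1) − 1000 = -46.01 per mil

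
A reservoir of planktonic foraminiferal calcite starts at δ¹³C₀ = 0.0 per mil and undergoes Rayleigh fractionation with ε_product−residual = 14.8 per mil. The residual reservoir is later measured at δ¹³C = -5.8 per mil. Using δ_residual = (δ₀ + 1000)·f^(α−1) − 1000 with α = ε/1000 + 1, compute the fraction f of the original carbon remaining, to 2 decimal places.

α − 1 = ε/1000 = 0.0148
(δ_res + 1000)/(δ₀ + 1000) = (-5.8 + 1000)/(0.0 + 1000) = 994.2/1000.0 = 0.994200
f = 0.994200^(1/0.0148) = exp(ln(0.994200)/0.0148) = exp(-0.00582/0.0148)
f = exp(-0.3930) = 0.6750

0.68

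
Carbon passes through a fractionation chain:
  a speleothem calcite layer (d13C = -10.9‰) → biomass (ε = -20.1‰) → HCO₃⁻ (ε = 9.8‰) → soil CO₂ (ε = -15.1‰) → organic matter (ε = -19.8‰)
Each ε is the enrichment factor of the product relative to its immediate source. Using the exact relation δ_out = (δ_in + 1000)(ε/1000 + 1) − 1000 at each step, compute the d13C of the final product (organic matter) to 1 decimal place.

-55.1‰

step 1: δ = (-10.90 + 1000)·(-20.1/1000 + 1) − 1000 = -30.78‰
step 2: δ = (-30.78 + 1000)·(9.8/1000 + 1) − 1000 = -21.28‰
step 3: δ = (-21.28 + 1000)·(-15.1/1000 + 1) − 1000 = -36.06‰
step 4: δ = (-36.06 + 1000)·(-19.8/1000 + 1) − 1000 = -55.15‰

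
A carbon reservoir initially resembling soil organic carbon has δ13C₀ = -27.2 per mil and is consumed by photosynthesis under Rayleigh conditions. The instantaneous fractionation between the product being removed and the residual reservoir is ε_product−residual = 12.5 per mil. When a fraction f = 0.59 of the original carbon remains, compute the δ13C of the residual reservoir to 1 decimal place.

-33.6 per mil

Rayleigh residual: δ_res = (δ₀ + 1000)·f^(α−1) − 1000
α = ε/1000 + 1 = 1.01250, so α − 1 = 0.01250
f^(α−1) = 0.59^(0.01250) = 0.993426
δ_res = (-27.2 + 1000) × 0.993426 − 1000 = 966.405 − 1000 = -33.59 per mil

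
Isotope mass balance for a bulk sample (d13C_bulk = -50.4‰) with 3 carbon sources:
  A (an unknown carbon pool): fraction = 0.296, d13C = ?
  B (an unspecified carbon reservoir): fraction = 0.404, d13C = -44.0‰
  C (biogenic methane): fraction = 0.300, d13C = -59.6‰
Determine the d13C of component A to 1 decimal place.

Isotope mass balance: δ_bulk = Σ fᵢ·δᵢ.
-50.4 = 0.296×δ_A + 0.404×(-44.0) + 0.300×(-59.6)
0.296·δ_A = -50.4 − (-35.656) = -14.744
δ_A = -14.744 / 0.296 = -49.81‰

-49.8‰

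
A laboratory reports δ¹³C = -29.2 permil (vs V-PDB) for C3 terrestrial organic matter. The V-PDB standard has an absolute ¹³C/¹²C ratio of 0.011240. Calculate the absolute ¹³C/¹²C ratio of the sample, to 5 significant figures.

0.010912

R_sample = R_standard × (δ¹³C/1000 + 1)
R_sample = 0.011240 × (-29.2/1000 + 1) = 0.011240 × 0.970800
R_sample = 0.0109118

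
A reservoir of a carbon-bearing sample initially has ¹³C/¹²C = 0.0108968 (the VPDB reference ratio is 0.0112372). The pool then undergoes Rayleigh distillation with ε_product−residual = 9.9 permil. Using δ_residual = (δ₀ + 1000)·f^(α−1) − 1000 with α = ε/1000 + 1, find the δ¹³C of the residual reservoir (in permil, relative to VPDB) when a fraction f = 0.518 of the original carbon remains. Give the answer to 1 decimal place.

δ₀ = (0.0108968/0.0112372 − 1)×1000 = (0.969708 − 1)×1000 = -30.292 permil
α − 1 = ε/1000 = 0.0099
f^(α−1) = 0.518^(0.0099) = 0.993509
δ_res = (-30.292 + 1000) × 0.993509 − 1000 = 963.414 − 1000 = -36.59 permil

-36.6 permil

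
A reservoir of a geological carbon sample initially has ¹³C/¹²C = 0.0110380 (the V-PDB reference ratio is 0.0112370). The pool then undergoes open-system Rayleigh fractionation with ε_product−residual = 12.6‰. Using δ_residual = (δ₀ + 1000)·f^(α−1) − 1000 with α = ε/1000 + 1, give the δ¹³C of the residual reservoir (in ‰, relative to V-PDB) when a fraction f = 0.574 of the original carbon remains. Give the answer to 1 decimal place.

δ₀ = (0.0110380/0.0112370 − 1)×1000 = (0.982291 − 1)×1000 = -17.709‰
α − 1 = ε/1000 = 0.0126
f^(α−1) = 0.574^(0.0126) = 0.993030
δ_res = (-17.709 + 1000) × 0.993030 − 1000 = 975.444 − 1000 = -24.56‰

-24.6‰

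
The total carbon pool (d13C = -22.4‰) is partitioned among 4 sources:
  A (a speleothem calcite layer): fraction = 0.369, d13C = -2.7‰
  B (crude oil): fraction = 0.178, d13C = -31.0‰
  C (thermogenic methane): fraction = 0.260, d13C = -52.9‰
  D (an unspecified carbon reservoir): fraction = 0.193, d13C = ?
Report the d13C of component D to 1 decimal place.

Isotope mass balance: δ_bulk = Σ fᵢ·δᵢ.
-22.4 = 0.369×(-2.7) + 0.178×(-31.0) + 0.260×(-52.9) + 0.193×δ_D
0.193·δ_D = -22.4 − (-20.268) = -2.132
δ_D = -2.132 / 0.193 = -11.05‰

-11.0‰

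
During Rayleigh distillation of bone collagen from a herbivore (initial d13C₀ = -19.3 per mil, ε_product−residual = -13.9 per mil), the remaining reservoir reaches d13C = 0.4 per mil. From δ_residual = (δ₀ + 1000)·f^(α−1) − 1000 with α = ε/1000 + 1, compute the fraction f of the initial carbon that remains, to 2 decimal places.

α − 1 = ε/1000 = -0.0139
(δ_res + 1000)/(δ₀ + 1000) = (0.4 + 1000)/(-19.3 + 1000) = 1000.4/980.7 = 1.020088
f = 1.020088^(1/-0.0139) = exp(ln(1.020088)/-0.0139) = exp(0.01989/-0.0139)
f = exp(-1.4308) = 0.2391

0.24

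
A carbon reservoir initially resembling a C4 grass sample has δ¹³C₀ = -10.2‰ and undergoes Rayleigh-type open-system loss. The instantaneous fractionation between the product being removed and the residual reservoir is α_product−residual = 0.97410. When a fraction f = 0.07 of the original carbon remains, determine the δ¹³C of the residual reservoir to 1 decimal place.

Rayleigh residual: δ_res = (δ₀ + 1000)·f^(α−1) − 1000
α − 1 = -0.02590
f^(α−1) = 0.07^(-0.02590) = 1.071302
δ_res = (-10.2 + 1000) × 1.071302 − 1000 = 1060.375 − 1000 = 60.37‰

60.4‰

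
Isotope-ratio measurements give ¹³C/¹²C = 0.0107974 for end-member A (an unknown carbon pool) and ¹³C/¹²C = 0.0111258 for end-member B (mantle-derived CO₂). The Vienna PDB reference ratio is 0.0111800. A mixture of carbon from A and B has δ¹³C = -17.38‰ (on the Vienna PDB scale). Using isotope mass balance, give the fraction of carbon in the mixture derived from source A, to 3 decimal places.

δ_A = (0.0107974/0.0111800 − 1)×1000 = (0.965778 − 1)×1000 = -34.222‰
δ_B = (0.0111258/0.0111800 − 1)×1000 = (0.995152 − 1)×1000 = -4.848‰
f_A = (δ_mix − δ_B)/(δ_A − δ_B) = (-17.38 − (-4.848))/(-34.222 − (-4.848))
f_A = -12.532 / -29.374 = 0.4266

0.427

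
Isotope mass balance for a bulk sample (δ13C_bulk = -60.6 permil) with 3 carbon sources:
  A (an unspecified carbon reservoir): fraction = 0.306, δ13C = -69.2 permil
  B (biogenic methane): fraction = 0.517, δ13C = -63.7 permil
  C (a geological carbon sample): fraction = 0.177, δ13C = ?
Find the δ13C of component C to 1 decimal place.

-36.7 permil

Isotope mass balance: δ_bulk = Σ fᵢ·δᵢ.
-60.6 = 0.306×(-69.2) + 0.517×(-63.7) + 0.177×δ_C
0.177·δ_C = -60.6 − (-54.108) = -6.492
δ_C = -6.492 / 0.177 = -36.68 permil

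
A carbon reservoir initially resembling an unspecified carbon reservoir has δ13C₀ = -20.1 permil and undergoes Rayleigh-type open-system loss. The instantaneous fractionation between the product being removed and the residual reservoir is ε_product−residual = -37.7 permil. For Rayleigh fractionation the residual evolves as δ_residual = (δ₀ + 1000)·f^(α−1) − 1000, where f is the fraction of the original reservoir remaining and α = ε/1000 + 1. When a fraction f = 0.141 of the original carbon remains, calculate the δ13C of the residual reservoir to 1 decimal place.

55.0 permil

Rayleigh residual: δ_res = (δ₀ + 1000)·f^(α−1) − 1000
α = ε/1000 + 1 = 0.96230, so α − 1 = -0.03770
f^(α−1) = 0.141^(-0.03770) = 1.076650
δ_res = (-20.1 + 1000) × 1.076650 − 1000 = 1055.009 − 1000 = 55.01 permil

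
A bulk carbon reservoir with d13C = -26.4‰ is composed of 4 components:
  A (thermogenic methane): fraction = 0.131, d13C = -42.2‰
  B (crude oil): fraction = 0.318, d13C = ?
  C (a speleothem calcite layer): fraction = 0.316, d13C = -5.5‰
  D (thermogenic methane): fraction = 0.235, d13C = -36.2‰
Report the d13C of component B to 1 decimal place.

-33.4‰

Isotope mass balance: δ_bulk = Σ fᵢ·δᵢ.
-26.4 = 0.131×(-42.2) + 0.318×δ_B + 0.316×(-5.5) + 0.235×(-36.2)
0.318·δ_B = -26.4 − (-15.773) = -10.627
δ_B = -10.627 / 0.318 = -33.42‰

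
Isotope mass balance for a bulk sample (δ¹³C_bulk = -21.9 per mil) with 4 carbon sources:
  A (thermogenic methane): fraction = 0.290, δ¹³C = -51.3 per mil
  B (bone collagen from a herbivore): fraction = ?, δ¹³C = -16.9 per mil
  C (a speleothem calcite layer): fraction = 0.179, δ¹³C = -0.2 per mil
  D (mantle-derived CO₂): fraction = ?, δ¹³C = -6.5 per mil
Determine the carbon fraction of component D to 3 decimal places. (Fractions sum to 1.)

0.191

Let f_D and f_B be the unknown fractions; fractions sum to 1 so f_D + f_B = 0.531.
Mass balance: Σ fᵢ·δᵢ = δ_bulk ⇒ f_D·(-6.5) + f_B·(-16.9) = -21.9 − (-14.913) = -6.987
Substitute f_B = 0.531 − f_D:
f_D·(-6.5 − -16.9) = -6.987 − 0.531×(-16.9) = 1.987
f_D = 1.987 / 10.4 = 0.1910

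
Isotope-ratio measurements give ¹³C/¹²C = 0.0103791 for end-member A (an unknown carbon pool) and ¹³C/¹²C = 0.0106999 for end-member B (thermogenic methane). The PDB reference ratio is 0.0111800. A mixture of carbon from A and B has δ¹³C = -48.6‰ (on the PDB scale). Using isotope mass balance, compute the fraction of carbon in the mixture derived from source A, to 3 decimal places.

δ_A = (0.0103791/0.0111800 − 1)×1000 = (0.928363 − 1)×1000 = -71.637‰
δ_B = (0.0106999/0.0111800 − 1)×1000 = (0.957057 − 1)×1000 = -42.943‰
f_A = (δ_mix − δ_B)/(δ_A − δ_B) = (-48.6 − (-42.943))/(-71.637 − (-42.943))
f_A = -5.657 / -28.694 = 0.1972

0.197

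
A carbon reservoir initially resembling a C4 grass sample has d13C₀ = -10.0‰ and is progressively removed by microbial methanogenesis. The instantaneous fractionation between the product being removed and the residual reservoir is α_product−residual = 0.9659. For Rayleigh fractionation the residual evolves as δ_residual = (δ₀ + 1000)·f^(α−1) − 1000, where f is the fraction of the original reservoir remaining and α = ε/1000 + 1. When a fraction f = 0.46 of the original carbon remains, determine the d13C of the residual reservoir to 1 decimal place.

Rayleigh residual: δ_res = (δ₀ + 1000)·f^(α−1) − 1000
α − 1 = -0.03410
f^(α−1) = 0.46^(-0.03410) = 1.026833
δ_res = (-10.0 + 1000) × 1.026833 − 1000 = 1016.565 − 1000 = 16.56‰

16.6‰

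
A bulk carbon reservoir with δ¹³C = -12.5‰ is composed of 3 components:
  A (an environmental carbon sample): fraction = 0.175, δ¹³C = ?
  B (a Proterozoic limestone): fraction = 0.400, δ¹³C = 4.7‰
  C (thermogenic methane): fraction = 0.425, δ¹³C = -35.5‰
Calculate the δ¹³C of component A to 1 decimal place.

Isotope mass balance: δ_bulk = Σ fᵢ·δᵢ.
-12.5 = 0.175×δ_A + 0.400×(4.7) + 0.425×(-35.5)
0.175·δ_A = -12.5 − (-13.207) = 0.707
δ_A = 0.707 / 0.175 = 4.04‰

4.0‰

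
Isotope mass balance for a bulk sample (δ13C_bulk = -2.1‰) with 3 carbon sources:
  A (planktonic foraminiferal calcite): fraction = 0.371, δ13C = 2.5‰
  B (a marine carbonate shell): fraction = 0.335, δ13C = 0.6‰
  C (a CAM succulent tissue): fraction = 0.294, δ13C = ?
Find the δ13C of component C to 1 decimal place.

-11.0‰

Isotope mass balance: δ_bulk = Σ fᵢ·δᵢ.
-2.1 = 0.371×(2.5) + 0.335×(0.6) + 0.294×δ_C
0.294·δ_C = -2.1 − (1.129) = -3.229
δ_C = -3.229 / 0.294 = -10.98‰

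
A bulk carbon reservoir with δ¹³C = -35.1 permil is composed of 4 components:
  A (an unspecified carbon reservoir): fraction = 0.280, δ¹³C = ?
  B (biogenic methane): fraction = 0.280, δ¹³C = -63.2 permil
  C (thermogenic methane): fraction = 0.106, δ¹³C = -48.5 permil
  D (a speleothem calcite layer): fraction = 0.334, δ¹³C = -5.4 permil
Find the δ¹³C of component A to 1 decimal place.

Isotope mass balance: δ_bulk = Σ fᵢ·δᵢ.
-35.1 = 0.280×δ_A + 0.280×(-63.2) + 0.106×(-48.5) + 0.334×(-5.4)
0.280·δ_A = -35.1 − (-24.641) = -10.459
δ_A = -10.459 / 0.280 = -37.35 permil

-37.4 permil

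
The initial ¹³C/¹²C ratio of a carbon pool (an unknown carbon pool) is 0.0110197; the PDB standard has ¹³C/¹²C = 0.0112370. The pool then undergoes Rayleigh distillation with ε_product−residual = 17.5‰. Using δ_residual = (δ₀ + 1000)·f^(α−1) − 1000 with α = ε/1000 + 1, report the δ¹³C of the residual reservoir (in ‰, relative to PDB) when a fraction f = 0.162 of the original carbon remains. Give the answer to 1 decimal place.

δ₀ = (0.0110197/0.0112370 − 1)×1000 = (0.980662 − 1)×1000 = -19.338‰
α − 1 = ε/1000 = 0.0175
f^(α−1) = 0.162^(0.0175) = 0.968649
δ_res = (-19.338 + 1000) × 0.968649 − 1000 = 949.918 − 1000 = -50.08‰

-50.1‰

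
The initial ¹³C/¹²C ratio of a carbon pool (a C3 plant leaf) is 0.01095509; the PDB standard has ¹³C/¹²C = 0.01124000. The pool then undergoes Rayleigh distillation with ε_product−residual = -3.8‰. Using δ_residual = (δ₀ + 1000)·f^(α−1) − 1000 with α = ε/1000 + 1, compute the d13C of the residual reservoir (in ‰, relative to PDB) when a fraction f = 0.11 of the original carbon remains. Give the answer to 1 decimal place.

δ₀ = (0.01095509/0.01124000 − 1)×1000 = (0.974652 − 1)×1000 = -25.348‰
α − 1 = ε/1000 = -0.0038
f^(α−1) = 0.11^(-0.0038) = 1.008423
δ_res = (-25.348 + 1000) × 1.008423 − 1000 = 982.862 − 1000 = -17.14‰

-17.1‰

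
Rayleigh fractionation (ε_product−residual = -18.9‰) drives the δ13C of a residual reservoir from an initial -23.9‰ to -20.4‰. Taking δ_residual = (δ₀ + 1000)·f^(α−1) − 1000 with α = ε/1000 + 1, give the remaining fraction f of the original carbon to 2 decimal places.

α − 1 = ε/1000 = -0.0189
(δ_res + 1000)/(δ₀ + 1000) = (-20.4 + 1000)/(-23.9 + 1000) = 979.6/976.1 = 1.003586
f = 1.003586^(1/-0.0189) = exp(ln(1.003586)/-0.0189) = exp(0.00358/-0.0189)
f = exp(-0.1894) = 0.8275

0.83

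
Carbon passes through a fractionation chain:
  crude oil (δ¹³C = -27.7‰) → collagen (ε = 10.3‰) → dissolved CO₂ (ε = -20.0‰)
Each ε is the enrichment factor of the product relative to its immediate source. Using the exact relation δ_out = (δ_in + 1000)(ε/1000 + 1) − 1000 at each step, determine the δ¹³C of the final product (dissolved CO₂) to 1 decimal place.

step 1: δ = (-27.70 + 1000)·(10.3/1000 + 1) − 1000 = -17.69‰
step 2: δ = (-17.69 + 1000)·(-20.0/1000 + 1) − 1000 = -37.33‰

-37.3‰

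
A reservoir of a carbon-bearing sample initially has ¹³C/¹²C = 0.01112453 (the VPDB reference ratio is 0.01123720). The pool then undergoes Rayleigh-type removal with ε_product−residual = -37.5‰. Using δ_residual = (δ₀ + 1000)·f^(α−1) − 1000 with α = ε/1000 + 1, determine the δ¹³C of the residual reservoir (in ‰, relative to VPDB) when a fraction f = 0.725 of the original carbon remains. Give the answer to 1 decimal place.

2.0‰

δ₀ = (0.01112453/0.01123720 − 1)×1000 = (0.989973 − 1)×1000 = -10.027‰
α − 1 = ε/1000 = -0.0375
f^(α−1) = 0.725^(-0.0375) = 1.012132
δ_res = (-10.027 + 1000) × 1.012132 − 1000 = 1001.984 − 1000 = 1.98‰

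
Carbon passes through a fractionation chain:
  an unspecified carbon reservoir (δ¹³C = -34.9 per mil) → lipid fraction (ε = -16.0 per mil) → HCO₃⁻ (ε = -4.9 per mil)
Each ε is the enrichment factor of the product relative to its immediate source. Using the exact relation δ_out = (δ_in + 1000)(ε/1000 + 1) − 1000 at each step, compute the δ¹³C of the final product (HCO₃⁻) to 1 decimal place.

step 1: δ = (-34.90 + 1000)·(-16.0/1000 + 1) − 1000 = -50.34 per mil
step 2: δ = (-50.34 + 1000)·(-4.9/1000 + 1) − 1000 = -54.99 per mil

-55.0 per mil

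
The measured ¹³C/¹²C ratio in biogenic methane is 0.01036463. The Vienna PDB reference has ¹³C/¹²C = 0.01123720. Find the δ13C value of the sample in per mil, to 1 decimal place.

δ13C = (R_sample / R_standard − 1) × 1000
R_sample / R_standard = 0.01036463 / 0.01123720 = 0.922350
δ13C = (0.922350 − 1) × 1000 = -77.65 per mil

-77.7 per mil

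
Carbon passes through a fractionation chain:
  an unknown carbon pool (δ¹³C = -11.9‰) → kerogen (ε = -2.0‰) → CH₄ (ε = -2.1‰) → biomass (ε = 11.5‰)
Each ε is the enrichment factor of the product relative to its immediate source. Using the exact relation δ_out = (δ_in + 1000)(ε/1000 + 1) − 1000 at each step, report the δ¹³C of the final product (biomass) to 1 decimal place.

step 1: δ = (-11.90 + 1000)·(-2.0/1000 + 1) − 1000 = -13.88‰
step 2: δ = (-13.88 + 1000)·(-2.1/1000 + 1) − 1000 = -15.95‰
step 3: δ = (-15.95 + 1000)·(11.5/1000 + 1) − 1000 = -4.63‰

-4.6‰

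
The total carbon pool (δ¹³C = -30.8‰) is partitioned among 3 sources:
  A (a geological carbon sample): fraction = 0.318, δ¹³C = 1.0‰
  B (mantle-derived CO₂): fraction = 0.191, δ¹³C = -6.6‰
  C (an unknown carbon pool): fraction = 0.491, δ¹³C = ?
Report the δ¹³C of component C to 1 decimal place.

Isotope mass balance: δ_bulk = Σ fᵢ·δᵢ.
-30.8 = 0.318×(1.0) + 0.191×(-6.6) + 0.491×δ_C
0.491·δ_C = -30.8 − (-0.943) = -29.857
δ_C = -29.857 / 0.491 = -60.81‰

-60.8‰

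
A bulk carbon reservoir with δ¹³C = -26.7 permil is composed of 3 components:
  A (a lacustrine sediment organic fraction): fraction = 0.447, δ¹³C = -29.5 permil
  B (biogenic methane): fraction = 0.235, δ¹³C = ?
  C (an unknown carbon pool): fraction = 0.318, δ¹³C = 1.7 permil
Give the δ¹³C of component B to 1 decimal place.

Isotope mass balance: δ_bulk = Σ fᵢ·δᵢ.
-26.7 = 0.447×(-29.5) + 0.235×δ_B + 0.318×(1.7)
0.235·δ_B = -26.7 − (-12.646) = -14.054
δ_B = -14.054 / 0.235 = -59.80 permil

-59.8 permil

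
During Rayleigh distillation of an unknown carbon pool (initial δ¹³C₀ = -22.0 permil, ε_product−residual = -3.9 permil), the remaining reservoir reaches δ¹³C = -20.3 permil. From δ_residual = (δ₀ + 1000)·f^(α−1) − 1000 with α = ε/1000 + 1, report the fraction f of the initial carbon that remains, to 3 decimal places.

0.641

α − 1 = ε/1000 = -0.0039
(δ_res + 1000)/(δ₀ + 1000) = (-20.3 + 1000)/(-22.0 + 1000) = 979.7/978.0 = 1.001738
f = 1.001738^(1/-0.0039) = exp(ln(1.001738)/-0.0039) = exp(0.00174/-0.0039)
f = exp(-0.4453) = 0.6406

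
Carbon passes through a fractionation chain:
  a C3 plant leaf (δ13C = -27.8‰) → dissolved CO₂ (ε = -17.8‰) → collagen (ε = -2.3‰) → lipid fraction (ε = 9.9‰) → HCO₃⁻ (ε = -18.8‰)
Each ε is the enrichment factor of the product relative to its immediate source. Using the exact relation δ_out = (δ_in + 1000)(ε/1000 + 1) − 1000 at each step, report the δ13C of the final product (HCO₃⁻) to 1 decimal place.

-56.0‰

step 1: δ = (-27.80 + 1000)·(-17.8/1000 + 1) − 1000 = -45.11‰
step 2: δ = (-45.11 + 1000)·(-2.3/1000 + 1) − 1000 = -47.30‰
step 3: δ = (-47.30 + 1000)·(9.9/1000 + 1) − 1000 = -37.87‰
step 4: δ = (-37.87 + 1000)·(-18.8/1000 + 1) − 1000 = -55.96‰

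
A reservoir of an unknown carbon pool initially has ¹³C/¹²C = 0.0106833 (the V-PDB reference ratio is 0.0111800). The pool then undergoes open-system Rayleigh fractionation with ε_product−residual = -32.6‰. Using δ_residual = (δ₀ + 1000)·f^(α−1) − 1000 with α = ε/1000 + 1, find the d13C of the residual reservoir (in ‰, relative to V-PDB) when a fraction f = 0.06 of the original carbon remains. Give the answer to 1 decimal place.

47.4‰

δ₀ = (0.0106833/0.0111800 − 1)×1000 = (0.955572 − 1)×1000 = -44.428‰
α − 1 = ε/1000 = -0.0326
f^(α−1) = 0.06^(-0.0326) = 1.096055
δ_res = (-44.428 + 1000) × 1.096055 − 1000 = 1047.360 − 1000 = 47.36‰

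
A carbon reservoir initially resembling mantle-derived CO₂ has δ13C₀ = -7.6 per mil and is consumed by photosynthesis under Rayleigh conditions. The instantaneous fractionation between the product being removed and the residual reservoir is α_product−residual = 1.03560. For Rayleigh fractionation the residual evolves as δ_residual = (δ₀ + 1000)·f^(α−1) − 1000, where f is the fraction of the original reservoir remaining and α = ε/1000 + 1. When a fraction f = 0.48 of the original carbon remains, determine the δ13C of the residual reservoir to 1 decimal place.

Rayleigh residual: δ_res = (δ₀ + 1000)·f^(α−1) − 1000
α − 1 = 0.03560
f^(α−1) = 0.48^(0.03560) = 0.974209
δ_res = (-7.6 + 1000) × 0.974209 − 1000 = 966.805 − 1000 = -33.19 per mil

-33.2 per mil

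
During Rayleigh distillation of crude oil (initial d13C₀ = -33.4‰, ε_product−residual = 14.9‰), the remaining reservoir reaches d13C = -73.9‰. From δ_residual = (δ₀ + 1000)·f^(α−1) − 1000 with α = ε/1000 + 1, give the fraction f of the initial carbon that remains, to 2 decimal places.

α − 1 = ε/1000 = 0.0149
(δ_res + 1000)/(δ₀ + 1000) = (-73.9 + 1000)/(-33.4 + 1000) = 926.1/966.6 = 0.958101
f = 0.958101^(1/0.0149) = exp(ln(0.958101)/0.0149) = exp(-0.04280/0.0149)
f = exp(-2.8727) = 0.0565

0.06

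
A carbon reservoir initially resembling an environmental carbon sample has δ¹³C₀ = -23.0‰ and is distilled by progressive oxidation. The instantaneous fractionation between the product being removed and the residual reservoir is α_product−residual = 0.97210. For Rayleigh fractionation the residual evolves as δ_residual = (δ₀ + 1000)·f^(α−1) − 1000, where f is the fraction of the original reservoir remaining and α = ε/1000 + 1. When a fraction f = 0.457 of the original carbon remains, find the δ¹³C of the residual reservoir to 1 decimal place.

-1.4‰

Rayleigh residual: δ_res = (δ₀ + 1000)·f^(α−1) − 1000
α − 1 = -0.02790
f^(α−1) = 0.457^(-0.02790) = 1.022088
δ_res = (-23.0 + 1000) × 1.022088 − 1000 = 998.580 − 1000 = -1.42‰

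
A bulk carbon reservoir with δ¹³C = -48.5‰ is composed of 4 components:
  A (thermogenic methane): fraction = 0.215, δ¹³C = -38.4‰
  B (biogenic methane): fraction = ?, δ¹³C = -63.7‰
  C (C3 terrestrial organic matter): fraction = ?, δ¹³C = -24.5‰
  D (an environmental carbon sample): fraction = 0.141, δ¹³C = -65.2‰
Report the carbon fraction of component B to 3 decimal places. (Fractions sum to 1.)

Let f_B and f_C be the unknown fractions; fractions sum to 1 so f_B + f_C = 0.644.
Mass balance: Σ fᵢ·δᵢ = δ_bulk ⇒ f_B·(-63.7) + f_C·(-24.5) = -48.5 − (-17.449) = -31.051
Substitute f_C = 0.644 − f_B:
f_B·(-63.7 − -24.5) = -31.051 − 0.644×(-24.5) = -15.273
f_B = -15.273 / -39.2 = 0.3896

0.390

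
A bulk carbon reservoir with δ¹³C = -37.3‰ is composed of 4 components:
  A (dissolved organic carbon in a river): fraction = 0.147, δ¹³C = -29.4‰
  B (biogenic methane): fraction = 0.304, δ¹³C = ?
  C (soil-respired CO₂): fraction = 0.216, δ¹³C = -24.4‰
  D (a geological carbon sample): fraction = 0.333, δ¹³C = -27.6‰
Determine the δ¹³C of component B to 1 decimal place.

Isotope mass balance: δ_bulk = Σ fᵢ·δᵢ.
-37.3 = 0.147×(-29.4) + 0.304×δ_B + 0.216×(-24.4) + 0.333×(-27.6)
0.304·δ_B = -37.3 − (-18.783) = -18.517
δ_B = -18.517 / 0.304 = -60.91‰

-60.9‰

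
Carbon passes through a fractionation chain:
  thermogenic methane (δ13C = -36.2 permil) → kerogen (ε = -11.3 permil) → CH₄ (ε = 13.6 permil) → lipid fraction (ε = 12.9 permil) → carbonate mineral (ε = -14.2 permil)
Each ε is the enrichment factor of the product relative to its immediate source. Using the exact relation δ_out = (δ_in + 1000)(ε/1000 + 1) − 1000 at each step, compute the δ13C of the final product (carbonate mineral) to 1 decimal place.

-35.6 permil

step 1: δ = (-36.20 + 1000)·(-11.3/1000 + 1) − 1000 = -47.09 permil
step 2: δ = (-47.09 + 1000)·(13.6/1000 + 1) − 1000 = -34.13 permil
step 3: δ = (-34.13 + 1000)·(12.9/1000 + 1) − 1000 = -21.67 permil
step 4: δ = (-21.67 + 1000)·(-14.2/1000 + 1) − 1000 = -35.56 permil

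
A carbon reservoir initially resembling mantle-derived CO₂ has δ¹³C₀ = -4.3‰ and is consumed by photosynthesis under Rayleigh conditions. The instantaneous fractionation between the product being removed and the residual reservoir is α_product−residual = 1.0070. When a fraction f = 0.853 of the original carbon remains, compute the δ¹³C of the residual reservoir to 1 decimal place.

-5.4‰

Rayleigh residual: δ_res = (δ₀ + 1000)·f^(α−1) − 1000
α − 1 = 0.00700
f^(α−1) = 0.853^(0.00700) = 0.998888
δ_res = (-4.3 + 1000) × 0.998888 − 1000 = 994.592 − 1000 = -5.41‰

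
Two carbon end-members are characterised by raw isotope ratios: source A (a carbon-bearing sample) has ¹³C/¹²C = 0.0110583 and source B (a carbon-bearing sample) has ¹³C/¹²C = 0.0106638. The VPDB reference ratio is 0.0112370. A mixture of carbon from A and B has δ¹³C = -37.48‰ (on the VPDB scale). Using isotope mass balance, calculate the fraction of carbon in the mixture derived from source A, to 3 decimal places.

δ_A = (0.0110583/0.0112370 − 1)×1000 = (0.984097 − 1)×1000 = -15.903‰
δ_B = (0.0106638/0.0112370 − 1)×1000 = (0.948990 − 1)×1000 = -51.010‰
f_A = (δ_mix − δ_B)/(δ_A − δ_B) = (-37.48 − (-51.010))/(-15.903 − (-51.010))
f_A = 13.530 / 35.107 = 0.3854

0.385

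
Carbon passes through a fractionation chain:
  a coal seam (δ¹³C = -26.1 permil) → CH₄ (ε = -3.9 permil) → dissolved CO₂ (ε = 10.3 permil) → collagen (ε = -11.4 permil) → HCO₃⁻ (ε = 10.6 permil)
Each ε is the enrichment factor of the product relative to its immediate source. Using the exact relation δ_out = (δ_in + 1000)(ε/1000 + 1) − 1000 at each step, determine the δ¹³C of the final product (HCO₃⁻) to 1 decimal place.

-20.8 permil

step 1: δ = (-26.10 + 1000)·(-3.9/1000 + 1) − 1000 = -29.90 permil
step 2: δ = (-29.90 + 1000)·(10.3/1000 + 1) − 1000 = -19.91 permil
step 3: δ = (-19.91 + 1000)·(-11.4/1000 + 1) − 1000 = -31.08 permil
step 4: δ = (-31.08 + 1000)·(10.6/1000 + 1) − 1000 = -20.81 permil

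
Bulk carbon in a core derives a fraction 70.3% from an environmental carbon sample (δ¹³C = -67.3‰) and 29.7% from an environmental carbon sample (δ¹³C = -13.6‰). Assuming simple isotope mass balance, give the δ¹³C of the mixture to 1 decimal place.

-51.4‰

δ_mix = f_A·δ_A + f_B·δ_B
δ_mix = 0.703 × (-67.3) + 0.297 × (-13.6)
δ_mix = -47.31 + -4.04 = -51.35‰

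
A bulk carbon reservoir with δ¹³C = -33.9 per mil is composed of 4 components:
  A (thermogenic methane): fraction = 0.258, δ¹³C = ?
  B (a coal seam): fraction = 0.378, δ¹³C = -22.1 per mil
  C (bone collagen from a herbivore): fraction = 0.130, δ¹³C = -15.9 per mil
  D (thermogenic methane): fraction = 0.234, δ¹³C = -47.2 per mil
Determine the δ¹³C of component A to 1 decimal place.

Isotope mass balance: δ_bulk = Σ fᵢ·δᵢ.
-33.9 = 0.258×δ_A + 0.378×(-22.1) + 0.130×(-15.9) + 0.234×(-47.2)
0.258·δ_A = -33.9 − (-21.466) = -12.434
δ_A = -12.434 / 0.258 = -48.20 per mil

-48.2 per mil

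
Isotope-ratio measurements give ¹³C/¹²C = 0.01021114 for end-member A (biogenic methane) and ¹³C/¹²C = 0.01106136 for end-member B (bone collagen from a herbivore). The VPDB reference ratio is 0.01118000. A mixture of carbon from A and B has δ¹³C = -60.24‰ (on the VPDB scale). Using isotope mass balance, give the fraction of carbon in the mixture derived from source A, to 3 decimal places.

0.653

δ_A = (0.01021114/0.01118000 − 1)×1000 = (0.913340 − 1)×1000 = -86.660‰
δ_B = (0.01106136/0.01118000 − 1)×1000 = (0.989388 − 1)×1000 = -10.612‰
f_A = (δ_mix − δ_B)/(δ_A − δ_B) = (-60.24 − (-10.612))/(-86.660 − (-10.612))
f_A = -49.628 / -76.048 = 0.6526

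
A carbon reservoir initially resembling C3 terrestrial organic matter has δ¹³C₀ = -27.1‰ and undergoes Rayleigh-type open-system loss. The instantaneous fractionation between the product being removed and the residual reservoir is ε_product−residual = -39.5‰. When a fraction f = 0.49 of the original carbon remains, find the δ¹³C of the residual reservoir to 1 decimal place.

0.7‰

Rayleigh residual: δ_res = (δ₀ + 1000)·f^(α−1) − 1000
α = ε/1000 + 1 = 0.96050, so α − 1 = -0.03950
f^(α−1) = 0.49^(-0.03950) = 1.028578
δ_res = (-27.1 + 1000) × 1.028578 − 1000 = 1000.704 − 1000 = 0.70‰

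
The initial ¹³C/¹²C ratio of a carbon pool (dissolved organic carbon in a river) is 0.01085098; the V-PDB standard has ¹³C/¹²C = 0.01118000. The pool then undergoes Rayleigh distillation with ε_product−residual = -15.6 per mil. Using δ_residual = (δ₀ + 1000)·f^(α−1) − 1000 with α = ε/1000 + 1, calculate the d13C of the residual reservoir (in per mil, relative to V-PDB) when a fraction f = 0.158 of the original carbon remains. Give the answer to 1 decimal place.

-1.1 per mil

δ₀ = (0.01085098/0.01118000 − 1)×1000 = (0.970571 − 1)×1000 = -29.429 per mil
α − 1 = ε/1000 = -0.0156
f^(α−1) = 0.158^(-0.0156) = 1.029203
δ_res = (-29.429 + 1000) × 1.029203 − 1000 = 998.914 − 1000 = -1.09 per mil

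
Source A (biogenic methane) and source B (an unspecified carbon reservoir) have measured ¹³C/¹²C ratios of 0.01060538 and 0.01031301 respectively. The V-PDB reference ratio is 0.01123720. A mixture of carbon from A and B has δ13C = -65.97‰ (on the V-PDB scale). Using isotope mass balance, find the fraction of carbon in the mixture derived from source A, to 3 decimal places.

δ_A = (0.01060538/0.01123720 − 1)×1000 = (0.943774 − 1)×1000 = -56.226‰
δ_B = (0.01031301/0.01123720 − 1)×1000 = (0.917756 − 1)×1000 = -82.244‰
f_A = (δ_mix − δ_B)/(δ_A − δ_B) = (-65.97 − (-82.244))/(-56.226 − (-82.244))
f_A = 16.274 / 26.018 = 0.6255

0.625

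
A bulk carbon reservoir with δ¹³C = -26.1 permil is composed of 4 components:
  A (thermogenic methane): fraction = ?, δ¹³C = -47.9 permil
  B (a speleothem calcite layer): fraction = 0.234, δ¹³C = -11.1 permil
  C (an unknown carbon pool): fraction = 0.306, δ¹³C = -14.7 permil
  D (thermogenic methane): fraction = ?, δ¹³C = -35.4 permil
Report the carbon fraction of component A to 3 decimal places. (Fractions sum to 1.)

0.218

Let f_A and f_D be the unknown fractions; fractions sum to 1 so f_A + f_D = 0.460.
Mass balance: Σ fᵢ·δᵢ = δ_bulk ⇒ f_A·(-47.9) + f_D·(-35.4) = -26.1 − (-7.096) = -19.004
Substitute f_D = 0.460 − f_A:
f_A·(-47.9 − -35.4) = -19.004 − 0.460×(-35.4) = -2.720
f_A = -2.720 / -12.5 = 0.2176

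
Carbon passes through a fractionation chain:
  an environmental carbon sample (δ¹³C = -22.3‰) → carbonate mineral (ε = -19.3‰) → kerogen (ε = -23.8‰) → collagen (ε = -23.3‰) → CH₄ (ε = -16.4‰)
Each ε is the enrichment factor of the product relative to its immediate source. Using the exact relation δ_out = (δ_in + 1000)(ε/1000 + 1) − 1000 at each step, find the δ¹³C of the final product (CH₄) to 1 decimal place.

step 1: δ = (-22.30 + 1000)·(-19.3/1000 + 1) − 1000 = -41.17‰
step 2: δ = (-41.17 + 1000)·(-23.8/1000 + 1) − 1000 = -63.99‰
step 3: δ = (-63.99 + 1000)·(-23.3/1000 + 1) − 1000 = -85.80‰
step 4: δ = (-85.80 + 1000)·(-16.4/1000 + 1) − 1000 = -100.79‰

-100.8‰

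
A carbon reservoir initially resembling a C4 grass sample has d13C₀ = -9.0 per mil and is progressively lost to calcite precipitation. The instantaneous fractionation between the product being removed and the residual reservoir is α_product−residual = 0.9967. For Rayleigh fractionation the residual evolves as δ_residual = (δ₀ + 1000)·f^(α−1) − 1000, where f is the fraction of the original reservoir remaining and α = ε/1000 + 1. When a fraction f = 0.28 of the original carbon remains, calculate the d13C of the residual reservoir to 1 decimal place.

Rayleigh residual: δ_res = (δ₀ + 1000)·f^(α−1) − 1000
α − 1 = -0.00330
f^(α−1) = 0.28^(-0.00330) = 1.004210
δ_res = (-9.0 + 1000) × 1.004210 − 1000 = 995.172 − 1000 = -4.83 per mil

-4.8 per mil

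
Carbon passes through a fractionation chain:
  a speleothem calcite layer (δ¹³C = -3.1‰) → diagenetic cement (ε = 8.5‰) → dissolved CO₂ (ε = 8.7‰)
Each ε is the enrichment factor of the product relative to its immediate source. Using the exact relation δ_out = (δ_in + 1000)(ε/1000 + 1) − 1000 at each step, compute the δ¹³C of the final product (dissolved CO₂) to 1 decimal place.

step 1: δ = (-3.10 + 1000)·(8.5/1000 + 1) − 1000 = 5.37‰
step 2: δ = (5.37 + 1000)·(8.7/1000 + 1) − 1000 = 14.12‰

14.1‰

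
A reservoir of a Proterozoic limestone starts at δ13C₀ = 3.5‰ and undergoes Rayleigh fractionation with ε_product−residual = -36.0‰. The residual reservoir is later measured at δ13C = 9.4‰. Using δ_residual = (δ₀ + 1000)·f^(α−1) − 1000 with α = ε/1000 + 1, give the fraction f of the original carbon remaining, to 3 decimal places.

α − 1 = ε/1000 = -0.0360
(δ_res + 1000)/(δ₀ + 1000) = (9.4 + 1000)/(3.5 + 1000) = 1009.4/1003.5 = 1.005879
f = 1.005879^(1/-0.0360) = exp(ln(1.005879)/-0.0360) = exp(0.00586/-0.0360)
f = exp(-0.1628) = 0.8497

0.850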